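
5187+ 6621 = 11808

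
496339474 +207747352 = 704086826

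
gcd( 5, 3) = 1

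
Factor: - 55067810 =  - 2^1 * 5^1*7^1  *  29^1 *27127^1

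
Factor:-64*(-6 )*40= 15360= 2^10*3^1*5^1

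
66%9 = 3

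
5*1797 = 8985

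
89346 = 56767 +32579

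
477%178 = 121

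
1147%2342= 1147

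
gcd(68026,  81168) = 2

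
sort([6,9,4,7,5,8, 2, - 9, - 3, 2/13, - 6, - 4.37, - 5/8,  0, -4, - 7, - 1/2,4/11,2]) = [-9,  -  7 ,- 6, - 4.37,-4, - 3, - 5/8,-1/2, 0,2/13, 4/11, 2,2, 4,5, 6,7, 8,9]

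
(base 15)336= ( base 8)1326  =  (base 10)726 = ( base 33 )M0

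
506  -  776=  -  270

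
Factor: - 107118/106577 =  - 2^1*3^2*11^1*197^(-1)= -198/197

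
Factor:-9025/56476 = - 2^ ( -2) * 5^2*7^(-1 )*  19^2*2017^ (-1 )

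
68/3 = 22 + 2/3  =  22.67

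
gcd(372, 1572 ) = 12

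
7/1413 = 7/1413 = 0.00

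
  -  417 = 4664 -5081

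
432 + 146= 578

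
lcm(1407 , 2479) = 52059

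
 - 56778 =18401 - 75179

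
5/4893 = 5/4893 = 0.00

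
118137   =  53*2229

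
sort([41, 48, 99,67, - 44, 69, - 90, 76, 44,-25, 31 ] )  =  [ - 90,-44, - 25,31,41 , 44 , 48,67,  69,76, 99]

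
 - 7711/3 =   -  2571 + 2/3 = -  2570.33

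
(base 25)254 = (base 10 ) 1379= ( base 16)563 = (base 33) 18Q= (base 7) 4010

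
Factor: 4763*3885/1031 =18504255/1031 = 3^1*5^1 * 7^1*11^1*37^1*433^1*1031^(  -  1)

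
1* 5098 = 5098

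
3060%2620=440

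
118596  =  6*19766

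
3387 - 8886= - 5499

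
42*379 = 15918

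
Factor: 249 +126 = 3^1*5^3 = 375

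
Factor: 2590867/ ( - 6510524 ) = -2^( - 2) * 17^(-1 ) * 59^1 * 67^ (- 1 )*1429^(-1)*43913^1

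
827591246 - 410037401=417553845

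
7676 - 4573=3103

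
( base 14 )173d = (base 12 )24b7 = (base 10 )4171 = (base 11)3152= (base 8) 10113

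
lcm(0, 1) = 0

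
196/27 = 7 + 7/27=7.26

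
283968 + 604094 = 888062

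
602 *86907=52318014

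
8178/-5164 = - 2+ 1075/2582 = - 1.58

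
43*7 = 301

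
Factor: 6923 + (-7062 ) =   -  139 = -139^1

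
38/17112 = 19/8556 =0.00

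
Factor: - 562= - 2^1*281^1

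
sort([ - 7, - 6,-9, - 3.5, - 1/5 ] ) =[  -  9,-7, - 6, - 3.5, - 1/5 ]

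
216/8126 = 108/4063=0.03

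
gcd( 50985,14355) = 495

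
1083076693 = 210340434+872736259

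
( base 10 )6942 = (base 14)275c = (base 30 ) 7lc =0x1B1E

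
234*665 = 155610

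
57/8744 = 57/8744 = 0.01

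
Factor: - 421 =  - 421^1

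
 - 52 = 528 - 580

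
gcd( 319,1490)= 1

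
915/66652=915/66652 = 0.01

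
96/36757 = 96/36757=0.00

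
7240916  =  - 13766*( - 526)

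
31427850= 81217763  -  49789913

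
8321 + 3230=11551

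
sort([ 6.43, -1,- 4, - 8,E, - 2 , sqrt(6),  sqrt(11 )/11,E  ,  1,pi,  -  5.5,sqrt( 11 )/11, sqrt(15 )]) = [ - 8, -5.5, - 4, - 2,  -  1,sqrt(11 )/11,sqrt(11) /11, 1,sqrt( 6 ), E , E,pi,sqrt(15),  6.43]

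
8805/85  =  1761/17 = 103.59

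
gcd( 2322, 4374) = 54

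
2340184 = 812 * 2882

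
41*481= 19721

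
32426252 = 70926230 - 38499978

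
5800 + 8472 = 14272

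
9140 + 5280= 14420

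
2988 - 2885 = 103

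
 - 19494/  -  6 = 3249/1 = 3249.00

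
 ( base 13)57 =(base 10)72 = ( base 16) 48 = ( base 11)66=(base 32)28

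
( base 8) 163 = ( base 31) 3M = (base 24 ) 4J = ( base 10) 115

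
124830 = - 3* ( - 41610 ) 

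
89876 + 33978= 123854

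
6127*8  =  49016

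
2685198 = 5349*502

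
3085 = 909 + 2176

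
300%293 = 7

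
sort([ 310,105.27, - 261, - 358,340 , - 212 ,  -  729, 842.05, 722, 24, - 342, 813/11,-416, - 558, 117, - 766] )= [ - 766, - 729 ,-558, - 416, - 358, - 342, - 261, - 212, 24, 813/11, 105.27,117, 310, 340,722, 842.05 ]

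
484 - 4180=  - 3696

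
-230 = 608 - 838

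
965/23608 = 965/23608 = 0.04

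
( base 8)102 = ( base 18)3c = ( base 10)66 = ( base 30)26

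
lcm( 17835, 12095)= 1052265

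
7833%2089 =1566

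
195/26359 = 195/26359 = 0.01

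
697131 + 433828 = 1130959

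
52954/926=57+86/463 = 57.19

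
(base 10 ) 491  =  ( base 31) FQ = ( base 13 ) 2ba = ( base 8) 753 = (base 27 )i5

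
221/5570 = 221/5570= 0.04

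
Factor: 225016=2^3*11^1*2557^1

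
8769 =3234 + 5535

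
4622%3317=1305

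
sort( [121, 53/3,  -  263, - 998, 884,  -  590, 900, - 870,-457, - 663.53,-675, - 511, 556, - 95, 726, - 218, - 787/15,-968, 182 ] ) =[ - 998, - 968, - 870, - 675, - 663.53, - 590, - 511,  -  457, - 263, - 218, - 95,-787/15,53/3, 121,182, 556, 726, 884 , 900] 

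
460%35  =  5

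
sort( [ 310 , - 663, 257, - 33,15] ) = [ - 663, - 33, 15,257,  310] 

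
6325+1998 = 8323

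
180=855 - 675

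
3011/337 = 8+315/337= 8.93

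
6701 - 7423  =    -  722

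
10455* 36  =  376380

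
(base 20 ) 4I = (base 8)142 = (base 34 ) 2u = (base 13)77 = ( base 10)98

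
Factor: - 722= -2^1 * 19^2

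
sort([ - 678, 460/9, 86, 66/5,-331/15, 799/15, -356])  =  [ - 678,-356,-331/15, 66/5, 460/9, 799/15,  86] 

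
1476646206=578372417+898273789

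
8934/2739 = 2978/913= 3.26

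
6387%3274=3113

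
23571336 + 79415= 23650751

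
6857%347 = 264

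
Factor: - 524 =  - 2^2*  131^1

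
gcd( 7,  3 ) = 1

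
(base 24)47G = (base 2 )100110111000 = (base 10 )2488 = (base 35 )213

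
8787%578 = 117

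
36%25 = 11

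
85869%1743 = 462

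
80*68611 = 5488880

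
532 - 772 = - 240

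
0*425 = 0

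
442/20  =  22 + 1/10 = 22.10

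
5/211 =5/211=0.02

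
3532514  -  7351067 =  - 3818553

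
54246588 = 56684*957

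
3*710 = 2130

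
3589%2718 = 871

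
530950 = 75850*7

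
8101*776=6286376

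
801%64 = 33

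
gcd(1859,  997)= 1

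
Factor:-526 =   -  2^1*263^1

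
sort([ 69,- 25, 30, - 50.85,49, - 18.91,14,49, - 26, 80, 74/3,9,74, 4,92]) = [ - 50.85, - 26, - 25, - 18.91, 4,  9, 14,74/3, 30,49, 49, 69, 74, 80,92 ]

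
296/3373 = 296/3373 =0.09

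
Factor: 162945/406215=3^( - 1)*59^(  -  1 )*71^1 = 71/177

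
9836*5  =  49180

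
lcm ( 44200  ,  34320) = 2917200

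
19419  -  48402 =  - 28983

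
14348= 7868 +6480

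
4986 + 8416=13402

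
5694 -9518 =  - 3824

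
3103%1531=41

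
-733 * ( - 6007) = 4403131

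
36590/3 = 36590/3 = 12196.67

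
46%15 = 1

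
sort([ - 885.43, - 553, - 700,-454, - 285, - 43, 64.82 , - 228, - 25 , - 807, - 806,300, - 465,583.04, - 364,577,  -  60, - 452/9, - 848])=[-885.43, - 848 , - 807, - 806, - 700, - 553, - 465, - 454, - 364, - 285, - 228, - 60,-452/9, - 43, - 25, 64.82,300,577, 583.04 ] 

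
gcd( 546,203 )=7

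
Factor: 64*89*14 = 2^7*7^1 * 89^1 = 79744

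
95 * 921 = 87495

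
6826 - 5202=1624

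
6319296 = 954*6624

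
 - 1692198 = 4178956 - 5871154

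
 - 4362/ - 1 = 4362/1 = 4362.00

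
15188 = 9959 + 5229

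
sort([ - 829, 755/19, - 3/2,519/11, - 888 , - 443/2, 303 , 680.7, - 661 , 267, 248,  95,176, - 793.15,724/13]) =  [ - 888,  -  829 ,  -  793.15, - 661, - 443/2, - 3/2,  755/19,519/11,724/13,95,  176 , 248,267, 303, 680.7 ]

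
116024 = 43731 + 72293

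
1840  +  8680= 10520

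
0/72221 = 0 = 0.00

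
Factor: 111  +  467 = 2^1*17^2  =  578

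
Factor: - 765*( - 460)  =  2^2*3^2*5^2*17^1*23^1= 351900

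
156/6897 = 52/2299 = 0.02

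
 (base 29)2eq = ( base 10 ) 2114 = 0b100001000010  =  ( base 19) 5G5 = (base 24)3G2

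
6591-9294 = - 2703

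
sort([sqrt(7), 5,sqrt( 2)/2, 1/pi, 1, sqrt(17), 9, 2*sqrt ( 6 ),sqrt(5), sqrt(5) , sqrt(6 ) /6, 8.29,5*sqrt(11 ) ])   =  [1/pi,sqrt( 6)/6, sqrt(2 )/2, 1,sqrt(5 ), sqrt ( 5 ),sqrt( 7) , sqrt(17 ), 2*sqrt(6), 5,8.29, 9, 5*sqrt( 11)]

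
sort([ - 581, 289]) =[  -  581, 289 ] 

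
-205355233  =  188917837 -394273070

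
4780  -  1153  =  3627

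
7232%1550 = 1032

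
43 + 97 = 140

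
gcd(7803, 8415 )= 153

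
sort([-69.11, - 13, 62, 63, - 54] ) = [ - 69.11, - 54,-13, 62,63]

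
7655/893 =7655/893 = 8.57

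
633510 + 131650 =765160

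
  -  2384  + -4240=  - 6624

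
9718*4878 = 47404404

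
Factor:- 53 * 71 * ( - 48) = 180624 = 2^4*3^1 * 53^1*71^1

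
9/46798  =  9/46798 = 0.00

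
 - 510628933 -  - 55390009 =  - 455238924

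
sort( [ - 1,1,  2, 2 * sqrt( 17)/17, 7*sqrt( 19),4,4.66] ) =[-1, 2* sqrt( 17 )/17,1,  2, 4, 4.66,7*sqrt ( 19)]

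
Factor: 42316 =2^2*71^1 * 149^1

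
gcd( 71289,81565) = 1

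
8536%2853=2830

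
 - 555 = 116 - 671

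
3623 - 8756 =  - 5133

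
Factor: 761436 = 2^2*3^2*13^1 * 1627^1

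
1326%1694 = 1326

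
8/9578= 4/4789 = 0.00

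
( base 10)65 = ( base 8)101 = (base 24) 2H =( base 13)50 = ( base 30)25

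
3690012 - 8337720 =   -  4647708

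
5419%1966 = 1487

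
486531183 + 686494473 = 1173025656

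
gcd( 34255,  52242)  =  1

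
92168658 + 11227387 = 103396045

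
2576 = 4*644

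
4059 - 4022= 37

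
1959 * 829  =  1624011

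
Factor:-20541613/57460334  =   - 2^ ( -1)*37^ ( - 1)*79^( - 1) *9829^ ( - 1)*20541613^1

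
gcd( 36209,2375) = 1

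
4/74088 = 1/18522 = 0.00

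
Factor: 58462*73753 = 2^1*131^1*563^1*29231^1 = 4311747886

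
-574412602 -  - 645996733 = 71584131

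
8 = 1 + 7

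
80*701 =56080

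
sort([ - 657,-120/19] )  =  [ - 657, - 120/19] 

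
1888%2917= 1888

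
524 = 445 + 79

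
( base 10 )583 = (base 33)hm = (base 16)247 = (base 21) 16G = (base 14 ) 2d9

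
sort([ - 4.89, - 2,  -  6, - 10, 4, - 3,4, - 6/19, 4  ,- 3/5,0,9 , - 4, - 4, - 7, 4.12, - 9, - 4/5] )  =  [  -  10,-9, - 7,  -  6,  -  4.89, - 4, - 4, -3,-2, - 4/5, - 3/5,-6/19,0,4,  4,4,4.12,  9]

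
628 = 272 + 356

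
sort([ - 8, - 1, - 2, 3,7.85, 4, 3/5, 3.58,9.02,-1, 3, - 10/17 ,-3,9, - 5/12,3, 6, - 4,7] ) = [ - 8, -4,-3, - 2, - 1, - 1, - 10/17,-5/12, 3/5,  3,3, 3, 3.58 , 4, 6 , 7, 7.85 , 9,9.02 ] 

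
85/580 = 17/116 =0.15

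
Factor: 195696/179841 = 2^4*3^3 * 397^ ( - 1) = 432/397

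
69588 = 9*7732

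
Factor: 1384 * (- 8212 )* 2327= - 26447304416= - 2^5*13^1*173^1 * 179^1 * 2053^1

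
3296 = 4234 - 938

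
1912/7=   1912/7 =273.14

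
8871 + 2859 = 11730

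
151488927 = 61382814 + 90106113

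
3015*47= 141705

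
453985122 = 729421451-275436329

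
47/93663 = 47/93663 =0.00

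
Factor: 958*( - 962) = -2^2 * 13^1*37^1*479^1 = - 921596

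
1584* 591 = 936144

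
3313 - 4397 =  -1084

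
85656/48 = 1784 + 1/2=1784.50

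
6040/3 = 2013 + 1/3 = 2013.33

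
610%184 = 58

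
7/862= 7/862= 0.01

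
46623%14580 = 2883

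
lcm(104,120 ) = 1560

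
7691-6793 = 898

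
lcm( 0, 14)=0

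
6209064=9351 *664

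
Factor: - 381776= - 2^4*107^1*223^1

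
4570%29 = 17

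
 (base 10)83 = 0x53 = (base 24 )3b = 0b1010011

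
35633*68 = 2423044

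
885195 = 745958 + 139237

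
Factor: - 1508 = - 2^2*13^1*29^1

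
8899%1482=7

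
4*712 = 2848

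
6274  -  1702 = 4572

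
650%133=118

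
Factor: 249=3^1* 83^1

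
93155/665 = 140 +11/133 = 140.08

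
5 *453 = 2265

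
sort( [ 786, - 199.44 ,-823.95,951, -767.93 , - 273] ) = [ - 823.95 ,  -  767.93, - 273, - 199.44 , 786,951 ] 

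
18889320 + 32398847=51288167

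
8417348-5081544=3335804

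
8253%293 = 49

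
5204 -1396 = 3808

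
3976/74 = 53 + 27/37 = 53.73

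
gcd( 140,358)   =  2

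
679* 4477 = 3039883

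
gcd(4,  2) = 2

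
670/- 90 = -67/9 = - 7.44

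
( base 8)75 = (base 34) 1R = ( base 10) 61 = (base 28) 25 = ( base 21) 2J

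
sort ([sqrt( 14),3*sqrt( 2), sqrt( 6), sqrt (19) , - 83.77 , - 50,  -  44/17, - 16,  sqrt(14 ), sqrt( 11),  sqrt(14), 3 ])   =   [ - 83.77, - 50,-16,  -  44/17,  sqrt( 6),3,  sqrt (11),sqrt( 14) , sqrt( 14 ), sqrt ( 14),3 * sqrt(2), sqrt( 19)]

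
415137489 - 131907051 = 283230438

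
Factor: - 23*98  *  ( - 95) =214130=2^1*5^1*7^2*19^1*23^1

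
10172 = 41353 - 31181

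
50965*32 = 1630880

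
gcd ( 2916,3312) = 36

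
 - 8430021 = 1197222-9627243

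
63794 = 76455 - 12661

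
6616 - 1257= 5359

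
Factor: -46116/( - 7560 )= 2^ (-1)*5^( - 1) * 61^1 = 61/10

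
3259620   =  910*3582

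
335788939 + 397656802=733445741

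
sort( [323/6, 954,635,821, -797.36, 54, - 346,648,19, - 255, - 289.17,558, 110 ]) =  [ - 797.36, - 346,  -  289.17 , - 255, 19,323/6 , 54, 110,558,635, 648, 821,  954]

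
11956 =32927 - 20971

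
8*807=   6456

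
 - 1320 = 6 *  ( - 220)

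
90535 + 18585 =109120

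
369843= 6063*61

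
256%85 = 1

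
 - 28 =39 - 67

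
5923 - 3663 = 2260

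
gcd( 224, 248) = 8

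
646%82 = 72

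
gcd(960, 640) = 320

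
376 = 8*47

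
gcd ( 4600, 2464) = 8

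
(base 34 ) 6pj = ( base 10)7805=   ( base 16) 1E7D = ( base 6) 100045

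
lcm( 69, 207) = 207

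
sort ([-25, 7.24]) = [ - 25, 7.24 ]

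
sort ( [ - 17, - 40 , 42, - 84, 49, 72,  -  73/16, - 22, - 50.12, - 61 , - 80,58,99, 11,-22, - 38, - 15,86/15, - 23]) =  [ - 84, - 80, -61,-50.12, - 40,- 38, - 23, - 22, - 22, - 17, - 15, - 73/16,  86/15,11,42,  49,58, 72,  99] 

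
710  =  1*710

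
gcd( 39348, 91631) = 1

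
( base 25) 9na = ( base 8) 14102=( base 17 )1485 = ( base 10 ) 6210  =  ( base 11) 4736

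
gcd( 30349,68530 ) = 979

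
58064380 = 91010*638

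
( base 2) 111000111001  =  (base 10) 3641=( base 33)3bb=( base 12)2135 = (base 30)41b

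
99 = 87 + 12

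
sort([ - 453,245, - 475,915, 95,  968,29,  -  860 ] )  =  [ - 860 , - 475, - 453,29,95, 245,  915, 968] 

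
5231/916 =5 + 651/916  =  5.71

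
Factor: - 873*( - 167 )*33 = 3^3*11^1*97^1 * 167^1 = 4811103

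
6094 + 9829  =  15923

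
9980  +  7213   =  17193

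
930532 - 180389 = 750143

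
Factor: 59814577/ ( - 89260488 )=-2^(-3 )*3^( - 3) * 173^1*345749^1 * 413243^( - 1 ) 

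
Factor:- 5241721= - 29^1*180749^1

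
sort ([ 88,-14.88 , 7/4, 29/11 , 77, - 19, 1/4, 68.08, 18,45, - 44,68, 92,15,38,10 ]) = [ - 44,  -  19, - 14.88,1/4, 7/4, 29/11, 10,15,18,38,45,68, 68.08, 77,  88,92 ]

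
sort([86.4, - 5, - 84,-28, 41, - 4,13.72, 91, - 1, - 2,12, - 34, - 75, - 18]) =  [-84, - 75,-34, - 28, - 18,-5, - 4, - 2,-1,  12, 13.72,41, 86.4, 91]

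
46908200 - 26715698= 20192502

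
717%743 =717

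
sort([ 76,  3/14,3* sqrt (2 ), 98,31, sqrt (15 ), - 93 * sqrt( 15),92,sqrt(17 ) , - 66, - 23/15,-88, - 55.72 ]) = [ - 93*sqrt(15), - 88, -66, - 55.72, - 23/15, 3/14,sqrt( 15 ),  sqrt( 17),3*sqrt(2 ),31,76,92,98]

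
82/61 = 1+21/61 = 1.34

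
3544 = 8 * 443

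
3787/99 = 3787/99 = 38.25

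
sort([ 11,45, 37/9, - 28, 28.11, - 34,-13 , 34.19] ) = [ - 34, - 28,  -  13,37/9 , 11,  28.11, 34.19,45]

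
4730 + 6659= 11389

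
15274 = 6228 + 9046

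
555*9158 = 5082690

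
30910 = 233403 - 202493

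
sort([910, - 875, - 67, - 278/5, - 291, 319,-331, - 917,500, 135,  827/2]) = [ - 917, - 875, - 331,-291, - 67, - 278/5, 135, 319, 827/2, 500, 910 ]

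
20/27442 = 10/13721 = 0.00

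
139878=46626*3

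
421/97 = 4 + 33/97 = 4.34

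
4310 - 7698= - 3388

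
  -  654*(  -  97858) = 63999132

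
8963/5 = 1792  +  3/5 = 1792.60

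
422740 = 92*4595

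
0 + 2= 2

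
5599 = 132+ 5467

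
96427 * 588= 56699076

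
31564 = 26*1214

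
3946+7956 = 11902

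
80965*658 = 53274970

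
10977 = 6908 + 4069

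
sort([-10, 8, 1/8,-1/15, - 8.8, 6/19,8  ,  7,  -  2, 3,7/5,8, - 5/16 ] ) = [ - 10, - 8.8,-2, - 5/16,-1/15, 1/8, 6/19,7/5,3, 7,8, 8, 8 ]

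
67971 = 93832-25861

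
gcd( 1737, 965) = 193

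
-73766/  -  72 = 1024 + 19/36 =1024.53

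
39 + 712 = 751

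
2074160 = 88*23570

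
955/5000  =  191/1000 = 0.19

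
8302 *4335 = 35989170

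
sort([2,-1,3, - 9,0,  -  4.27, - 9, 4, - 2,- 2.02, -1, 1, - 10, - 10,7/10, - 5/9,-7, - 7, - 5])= [ - 10, - 10, - 9,-9, - 7,-7, - 5, - 4.27 , - 2.02, - 2,-1 , - 1 , - 5/9, 0, 7/10,1 , 2,3,4 ] 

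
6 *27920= 167520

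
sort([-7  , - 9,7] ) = [ - 9, - 7,7]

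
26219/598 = 26219/598  =  43.84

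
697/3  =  232 + 1/3 = 232.33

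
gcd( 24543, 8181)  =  8181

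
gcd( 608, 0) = 608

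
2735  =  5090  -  2355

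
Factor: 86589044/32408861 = 2^2*71^1*73^( - 1 )*109^( - 1)*509^1*599^1 * 4073^( - 1)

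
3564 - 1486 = 2078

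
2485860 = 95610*26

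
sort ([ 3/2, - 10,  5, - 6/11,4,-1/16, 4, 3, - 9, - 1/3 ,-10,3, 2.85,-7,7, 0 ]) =[ - 10, - 10, - 9, - 7, - 6/11, - 1/3, - 1/16,0,3/2,2.85 , 3,3, 4,4,5,7]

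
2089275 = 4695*445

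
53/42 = 53/42=1.26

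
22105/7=22105/7 =3157.86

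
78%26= 0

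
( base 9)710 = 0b1001000000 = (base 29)jp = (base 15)286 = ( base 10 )576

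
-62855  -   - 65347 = 2492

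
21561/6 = 7187/2= 3593.50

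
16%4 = 0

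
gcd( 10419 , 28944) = 3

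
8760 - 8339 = 421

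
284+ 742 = 1026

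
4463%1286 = 605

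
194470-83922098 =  - 83727628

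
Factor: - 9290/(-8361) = 10/9 = 2^1*3^( - 2 )*5^1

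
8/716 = 2/179 = 0.01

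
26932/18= 1496 + 2/9=1496.22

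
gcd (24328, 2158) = 2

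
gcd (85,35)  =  5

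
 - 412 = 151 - 563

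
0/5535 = 0 = 0.00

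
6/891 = 2/297 = 0.01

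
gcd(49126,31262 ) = 4466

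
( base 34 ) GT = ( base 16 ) 23d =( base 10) 573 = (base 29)jm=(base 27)l6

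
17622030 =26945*654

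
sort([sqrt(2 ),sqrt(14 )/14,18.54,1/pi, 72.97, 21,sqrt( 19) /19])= [ sqrt( 19 )/19 , sqrt(14 )/14, 1/pi,sqrt( 2),18.54,21, 72.97 ] 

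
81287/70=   81287/70=1161.24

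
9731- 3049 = 6682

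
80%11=3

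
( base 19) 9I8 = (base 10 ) 3599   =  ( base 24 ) 65n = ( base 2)111000001111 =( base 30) 3tt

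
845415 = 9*93935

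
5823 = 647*9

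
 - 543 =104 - 647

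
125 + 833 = 958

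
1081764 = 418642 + 663122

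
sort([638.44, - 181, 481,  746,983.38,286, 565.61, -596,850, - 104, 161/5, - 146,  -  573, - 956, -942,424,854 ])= [  -  956, - 942,- 596, - 573, -181 , - 146, - 104,161/5,286, 424, 481, 565.61,638.44,746, 850, 854,983.38]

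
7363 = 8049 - 686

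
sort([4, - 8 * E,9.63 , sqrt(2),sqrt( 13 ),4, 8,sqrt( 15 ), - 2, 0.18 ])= [ - 8 * E,-2,  0.18 , sqrt( 2), sqrt(13),  sqrt(  15),4,4,8,9.63] 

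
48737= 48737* 1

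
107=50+57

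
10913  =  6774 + 4139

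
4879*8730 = 42593670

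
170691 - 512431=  - 341740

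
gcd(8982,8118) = 18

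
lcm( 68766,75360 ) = 5501280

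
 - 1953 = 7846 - 9799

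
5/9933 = 5/9933=0.00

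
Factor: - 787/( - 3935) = 5^(  -  1 ) = 1/5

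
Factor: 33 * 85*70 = 2^1*3^1  *  5^2*7^1*11^1*17^1=196350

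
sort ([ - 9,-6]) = [ - 9, - 6 ] 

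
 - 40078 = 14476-54554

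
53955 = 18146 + 35809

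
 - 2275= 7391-9666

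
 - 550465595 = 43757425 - 594223020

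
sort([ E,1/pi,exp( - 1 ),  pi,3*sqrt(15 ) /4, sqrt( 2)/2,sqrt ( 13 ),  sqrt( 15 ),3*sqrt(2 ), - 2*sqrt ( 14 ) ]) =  [ - 2 * sqrt( 14 ),1/pi,exp(-1),sqrt( 2 )/2,E, 3*sqrt ( 15 )/4,pi,sqrt( 13), sqrt( 15 ),3*sqrt (2)]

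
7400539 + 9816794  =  17217333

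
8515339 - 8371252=144087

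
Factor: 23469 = 3^1*7823^1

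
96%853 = 96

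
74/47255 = 74/47255 = 0.00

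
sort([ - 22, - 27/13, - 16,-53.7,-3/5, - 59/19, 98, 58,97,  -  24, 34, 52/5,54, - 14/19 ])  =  [ - 53.7, -24, - 22, - 16, - 59/19, - 27/13,-14/19,-3/5,52/5,34, 54,58, 97 , 98 ] 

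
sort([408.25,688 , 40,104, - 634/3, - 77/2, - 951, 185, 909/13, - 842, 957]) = [ - 951, - 842, - 634/3,  -  77/2,40, 909/13,104,185,  408.25, 688,957 ] 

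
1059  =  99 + 960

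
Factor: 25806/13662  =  3^ ( - 2)*17^1 = 17/9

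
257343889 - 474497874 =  - 217153985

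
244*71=17324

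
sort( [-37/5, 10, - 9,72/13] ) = [ - 9,  -  37/5, 72/13,10] 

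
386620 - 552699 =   -  166079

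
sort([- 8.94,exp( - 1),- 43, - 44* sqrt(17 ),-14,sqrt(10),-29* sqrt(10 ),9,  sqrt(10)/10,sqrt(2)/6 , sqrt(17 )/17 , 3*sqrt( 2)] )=[-44*sqrt(17 ),  -  29*sqrt(10), - 43, - 14, - 8.94 , sqrt(2)/6,sqrt(17 ) /17, sqrt(10 ) /10, exp(-1),sqrt(10 ), 3*sqrt(2),9 ] 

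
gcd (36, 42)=6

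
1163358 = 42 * 27699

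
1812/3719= 1812/3719 = 0.49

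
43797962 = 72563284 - 28765322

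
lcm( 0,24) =0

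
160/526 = 80/263 = 0.30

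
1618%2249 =1618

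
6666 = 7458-792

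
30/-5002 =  - 1 + 2486/2501  =  -0.01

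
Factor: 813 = 3^1* 271^1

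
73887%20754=11625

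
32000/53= 603 +41/53 = 603.77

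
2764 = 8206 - 5442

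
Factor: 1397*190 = 2^1*5^1*11^1*19^1 * 127^1 = 265430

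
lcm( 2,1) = 2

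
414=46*9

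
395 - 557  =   - 162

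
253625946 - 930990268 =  - 677364322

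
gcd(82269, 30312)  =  9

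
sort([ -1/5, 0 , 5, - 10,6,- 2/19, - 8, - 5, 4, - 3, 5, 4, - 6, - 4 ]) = [ - 10, - 8, - 6 , - 5, - 4,-3,  -  1/5, - 2/19, 0,4, 4, 5,5, 6]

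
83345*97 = 8084465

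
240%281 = 240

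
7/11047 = 7/11047 = 0.00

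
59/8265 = 59/8265 = 0.01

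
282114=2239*126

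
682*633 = 431706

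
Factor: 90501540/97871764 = 3^1*5^1*17^1*83^1*1069^1*24467941^( - 1 )  =  22625385/24467941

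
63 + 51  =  114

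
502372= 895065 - 392693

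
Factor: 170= 2^1*5^1 * 17^1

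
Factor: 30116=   2^2*7529^1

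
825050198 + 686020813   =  1511071011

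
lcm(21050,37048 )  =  926200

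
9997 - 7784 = 2213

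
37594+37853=75447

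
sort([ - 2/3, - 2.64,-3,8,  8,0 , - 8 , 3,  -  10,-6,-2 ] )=[ - 10,-8,- 6, - 3, - 2.64, - 2 ,-2/3,0, 3,8,8] 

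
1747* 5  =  8735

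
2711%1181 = 349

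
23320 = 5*4664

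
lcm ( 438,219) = 438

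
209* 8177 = 1708993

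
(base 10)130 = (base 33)3V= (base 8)202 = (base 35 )3P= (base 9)154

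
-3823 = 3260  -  7083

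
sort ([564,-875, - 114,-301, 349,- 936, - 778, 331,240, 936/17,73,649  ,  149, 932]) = [ - 936, - 875, - 778, - 301, - 114,936/17,73, 149, 240,331, 349,564,649, 932] 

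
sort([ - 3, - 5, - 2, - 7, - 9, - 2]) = [ - 9 , - 7,-5 , -3, - 2, - 2 ]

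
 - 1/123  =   - 1 + 122/123 = - 0.01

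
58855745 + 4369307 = 63225052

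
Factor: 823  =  823^1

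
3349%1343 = 663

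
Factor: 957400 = 2^3 * 5^2 * 4787^1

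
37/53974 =37/53974 = 0.00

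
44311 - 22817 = 21494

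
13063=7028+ 6035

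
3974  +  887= 4861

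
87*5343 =464841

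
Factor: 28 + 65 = 93= 3^1*31^1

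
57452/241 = 57452/241=238.39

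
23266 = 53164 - 29898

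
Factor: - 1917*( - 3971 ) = 7612407 = 3^3 * 11^1*19^2 * 71^1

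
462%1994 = 462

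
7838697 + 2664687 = 10503384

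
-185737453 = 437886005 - 623623458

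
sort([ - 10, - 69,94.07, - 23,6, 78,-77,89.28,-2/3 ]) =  [ - 77,  -  69, - 23, - 10, - 2/3,6,78,89.28,94.07 ] 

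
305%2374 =305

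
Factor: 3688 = 2^3*461^1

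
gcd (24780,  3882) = 6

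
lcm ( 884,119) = 6188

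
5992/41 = 5992/41  =  146.15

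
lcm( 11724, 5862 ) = 11724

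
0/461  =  0 =0.00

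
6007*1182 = 7100274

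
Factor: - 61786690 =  - 2^1*5^1*7^1*79^1*11173^1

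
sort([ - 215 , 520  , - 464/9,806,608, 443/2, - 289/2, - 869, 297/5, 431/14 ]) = [ - 869,  -  215, - 289/2, - 464/9, 431/14, 297/5, 443/2, 520,608, 806]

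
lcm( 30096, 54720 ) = 601920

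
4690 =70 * 67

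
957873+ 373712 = 1331585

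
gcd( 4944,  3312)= 48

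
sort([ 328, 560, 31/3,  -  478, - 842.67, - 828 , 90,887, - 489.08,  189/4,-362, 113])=[ - 842.67, - 828,- 489.08, - 478, -362, 31/3,189/4, 90,  113,328, 560,887]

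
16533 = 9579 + 6954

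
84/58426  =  42/29213 = 0.00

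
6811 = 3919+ 2892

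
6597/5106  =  1 + 497/1702 = 1.29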